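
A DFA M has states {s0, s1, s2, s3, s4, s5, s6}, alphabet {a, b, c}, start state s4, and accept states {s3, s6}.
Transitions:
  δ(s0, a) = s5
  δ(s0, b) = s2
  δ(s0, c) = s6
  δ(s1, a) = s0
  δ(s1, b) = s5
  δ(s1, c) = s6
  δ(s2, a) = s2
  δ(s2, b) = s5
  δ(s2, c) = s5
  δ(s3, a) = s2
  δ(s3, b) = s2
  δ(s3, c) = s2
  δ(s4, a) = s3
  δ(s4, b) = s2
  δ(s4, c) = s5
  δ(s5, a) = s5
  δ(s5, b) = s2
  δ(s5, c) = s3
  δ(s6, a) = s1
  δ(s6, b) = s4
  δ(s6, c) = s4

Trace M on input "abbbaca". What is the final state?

s5

s4 --a--> s3
s3 --b--> s2
s2 --b--> s5
s5 --b--> s2
s2 --a--> s2
s2 --c--> s5
s5 --a--> s5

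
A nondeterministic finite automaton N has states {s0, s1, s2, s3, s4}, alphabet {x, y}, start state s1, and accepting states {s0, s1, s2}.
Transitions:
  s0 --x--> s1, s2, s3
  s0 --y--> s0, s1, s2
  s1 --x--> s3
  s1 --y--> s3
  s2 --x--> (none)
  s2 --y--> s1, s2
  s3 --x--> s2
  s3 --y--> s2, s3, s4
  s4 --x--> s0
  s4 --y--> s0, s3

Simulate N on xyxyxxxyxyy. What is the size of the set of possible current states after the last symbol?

Start: {s1}
read x: {s3}
read y: {s2, s3, s4}
read x: {s0, s2}
read y: {s0, s1, s2}
read x: {s1, s2, s3}
read x: {s2, s3}
read x: {s2}
read y: {s1, s2}
read x: {s3}
read y: {s2, s3, s4}
read y: {s0, s1, s2, s3, s4}
Final reachable set {s0, s1, s2, s3, s4} has 5 states.

5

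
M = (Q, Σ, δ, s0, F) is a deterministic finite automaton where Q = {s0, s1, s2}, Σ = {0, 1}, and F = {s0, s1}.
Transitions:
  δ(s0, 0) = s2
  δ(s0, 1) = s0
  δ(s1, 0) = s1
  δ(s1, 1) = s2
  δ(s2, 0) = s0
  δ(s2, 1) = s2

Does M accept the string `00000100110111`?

accepted

s0 --0--> s2
s2 --0--> s0
s0 --0--> s2
s2 --0--> s0
s0 --0--> s2
s2 --1--> s2
s2 --0--> s0
s0 --0--> s2
s2 --1--> s2
s2 --1--> s2
s2 --0--> s0
s0 --1--> s0
s0 --1--> s0
s0 --1--> s0
End in state s0, which is an accepting state.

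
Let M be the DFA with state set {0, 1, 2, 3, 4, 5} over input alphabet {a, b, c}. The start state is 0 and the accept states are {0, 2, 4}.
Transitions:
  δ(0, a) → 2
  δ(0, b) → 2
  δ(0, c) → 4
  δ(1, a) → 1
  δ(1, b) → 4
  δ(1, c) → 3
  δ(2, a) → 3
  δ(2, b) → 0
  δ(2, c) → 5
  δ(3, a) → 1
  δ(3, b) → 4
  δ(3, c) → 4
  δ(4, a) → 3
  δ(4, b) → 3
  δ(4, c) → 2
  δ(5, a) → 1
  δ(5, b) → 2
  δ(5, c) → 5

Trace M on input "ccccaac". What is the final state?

0 --c--> 4
4 --c--> 2
2 --c--> 5
5 --c--> 5
5 --a--> 1
1 --a--> 1
1 --c--> 3

3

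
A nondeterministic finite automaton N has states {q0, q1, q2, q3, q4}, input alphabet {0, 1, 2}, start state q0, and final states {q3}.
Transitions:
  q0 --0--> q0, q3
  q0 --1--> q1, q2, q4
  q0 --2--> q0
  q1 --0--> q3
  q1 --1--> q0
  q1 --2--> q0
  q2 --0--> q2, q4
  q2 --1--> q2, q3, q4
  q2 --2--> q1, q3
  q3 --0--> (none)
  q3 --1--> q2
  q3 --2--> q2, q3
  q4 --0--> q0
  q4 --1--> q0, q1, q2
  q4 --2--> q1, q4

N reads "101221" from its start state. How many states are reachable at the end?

5

Start: {q0}
read 1: {q1, q2, q4}
read 0: {q0, q2, q3, q4}
read 1: {q0, q1, q2, q3, q4}
read 2: {q0, q1, q2, q3, q4}
read 2: {q0, q1, q2, q3, q4}
read 1: {q0, q1, q2, q3, q4}
Final reachable set {q0, q1, q2, q3, q4} has 5 states.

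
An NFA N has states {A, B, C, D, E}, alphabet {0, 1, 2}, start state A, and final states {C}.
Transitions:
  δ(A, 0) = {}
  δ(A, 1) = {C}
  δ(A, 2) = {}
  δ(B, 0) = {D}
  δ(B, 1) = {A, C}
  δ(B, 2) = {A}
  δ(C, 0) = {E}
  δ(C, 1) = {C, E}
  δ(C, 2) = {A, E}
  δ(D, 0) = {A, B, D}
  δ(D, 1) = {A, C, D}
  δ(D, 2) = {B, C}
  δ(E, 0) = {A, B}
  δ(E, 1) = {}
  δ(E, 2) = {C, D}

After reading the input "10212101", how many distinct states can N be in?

3

Start: {A}
read 1: {C}
read 0: {E}
read 2: {C, D}
read 1: {A, C, D, E}
read 2: {A, B, C, D, E}
read 1: {A, C, D, E}
read 0: {A, B, D, E}
read 1: {A, C, D}
Final reachable set {A, C, D} has 3 states.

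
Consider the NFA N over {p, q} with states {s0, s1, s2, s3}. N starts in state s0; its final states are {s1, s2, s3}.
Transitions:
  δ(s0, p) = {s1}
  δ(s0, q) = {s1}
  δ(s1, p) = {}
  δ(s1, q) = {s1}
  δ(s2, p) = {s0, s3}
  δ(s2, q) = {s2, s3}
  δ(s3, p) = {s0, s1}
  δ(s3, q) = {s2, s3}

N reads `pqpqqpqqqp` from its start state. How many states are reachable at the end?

0

Start: {s0}
read p: {s1}
read q: {s1}
read p: {}
The reachable set is empty and stays empty for the remaining 7 symbols.
Final reachable set {} has 0 states.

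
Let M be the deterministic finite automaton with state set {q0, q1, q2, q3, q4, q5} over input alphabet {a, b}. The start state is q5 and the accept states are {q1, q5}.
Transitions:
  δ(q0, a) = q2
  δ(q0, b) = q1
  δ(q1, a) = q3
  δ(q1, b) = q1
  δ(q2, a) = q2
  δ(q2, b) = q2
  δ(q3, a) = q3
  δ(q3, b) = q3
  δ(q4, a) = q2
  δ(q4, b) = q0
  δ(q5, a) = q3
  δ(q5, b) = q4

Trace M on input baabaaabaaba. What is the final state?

q2

q5 --b--> q4
q4 --a--> q2
q2 --a--> q2
q2 --b--> q2
q2 --a--> q2
q2 --a--> q2
q2 --a--> q2
q2 --b--> q2
q2 --a--> q2
q2 --a--> q2
q2 --b--> q2
q2 --a--> q2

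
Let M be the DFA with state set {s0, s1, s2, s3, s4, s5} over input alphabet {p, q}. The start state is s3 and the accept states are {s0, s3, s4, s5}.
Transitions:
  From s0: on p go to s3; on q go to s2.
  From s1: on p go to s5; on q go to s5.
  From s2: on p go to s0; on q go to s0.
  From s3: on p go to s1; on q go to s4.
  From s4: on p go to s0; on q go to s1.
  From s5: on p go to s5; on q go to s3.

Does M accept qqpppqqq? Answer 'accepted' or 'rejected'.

rejected

s3 --q--> s4
s4 --q--> s1
s1 --p--> s5
s5 --p--> s5
s5 --p--> s5
s5 --q--> s3
s3 --q--> s4
s4 --q--> s1
End in state s1, which is not an accepting state.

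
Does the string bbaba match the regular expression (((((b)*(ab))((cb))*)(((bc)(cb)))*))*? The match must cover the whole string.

bbaba cannot be split into zero or more pieces each matching ((((b)*(ab))((cb))*)(((bc)(cb)))*).

no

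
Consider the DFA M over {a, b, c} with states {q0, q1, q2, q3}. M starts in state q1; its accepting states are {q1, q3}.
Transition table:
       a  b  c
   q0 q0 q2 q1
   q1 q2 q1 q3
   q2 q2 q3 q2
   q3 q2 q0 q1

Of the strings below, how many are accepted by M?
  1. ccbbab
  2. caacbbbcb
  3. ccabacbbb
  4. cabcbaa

2

ccbbab: accepted
caacbbbcb: accepted
ccabacbbb: rejected
cabcbaa: rejected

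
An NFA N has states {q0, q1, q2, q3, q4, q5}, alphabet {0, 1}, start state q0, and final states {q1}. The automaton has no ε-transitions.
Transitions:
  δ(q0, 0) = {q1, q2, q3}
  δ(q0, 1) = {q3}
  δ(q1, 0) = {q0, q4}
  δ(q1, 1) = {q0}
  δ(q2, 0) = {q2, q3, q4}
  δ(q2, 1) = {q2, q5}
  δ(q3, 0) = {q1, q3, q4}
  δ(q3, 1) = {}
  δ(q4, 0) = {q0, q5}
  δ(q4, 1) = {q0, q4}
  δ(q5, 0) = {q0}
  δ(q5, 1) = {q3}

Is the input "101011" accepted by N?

rejected

Start: {q0}
read 1: {q3}
read 0: {q1, q3, q4}
read 1: {q0, q4}
read 0: {q0, q1, q2, q3, q5}
read 1: {q0, q2, q3, q5}
read 1: {q2, q3, q5}
Reachable ∩ accepting = {} — empty.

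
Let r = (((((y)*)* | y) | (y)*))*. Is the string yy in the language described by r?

yes

Split into 2 pieces y · y; each matches ((((y)*)*|y)|(y)*).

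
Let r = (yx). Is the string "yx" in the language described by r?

Split as y·x: y matches y and x matches x.

yes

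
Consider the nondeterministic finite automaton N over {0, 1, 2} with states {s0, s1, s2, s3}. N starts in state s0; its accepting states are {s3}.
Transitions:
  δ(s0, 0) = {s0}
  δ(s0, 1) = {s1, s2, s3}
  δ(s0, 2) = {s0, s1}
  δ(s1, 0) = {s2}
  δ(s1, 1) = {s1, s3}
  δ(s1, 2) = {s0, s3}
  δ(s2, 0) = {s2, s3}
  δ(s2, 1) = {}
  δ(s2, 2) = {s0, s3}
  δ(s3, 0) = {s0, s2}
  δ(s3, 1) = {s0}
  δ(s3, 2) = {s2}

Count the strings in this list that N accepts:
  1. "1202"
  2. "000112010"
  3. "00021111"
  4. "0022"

4

"1202": accepted
"000112010": accepted
"00021111": accepted
"0022": accepted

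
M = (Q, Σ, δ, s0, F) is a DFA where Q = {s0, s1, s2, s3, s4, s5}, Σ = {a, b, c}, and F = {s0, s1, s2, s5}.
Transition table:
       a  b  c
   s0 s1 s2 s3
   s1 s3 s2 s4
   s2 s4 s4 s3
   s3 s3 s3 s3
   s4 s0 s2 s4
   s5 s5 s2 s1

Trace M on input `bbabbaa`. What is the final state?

s1

s0 --b--> s2
s2 --b--> s4
s4 --a--> s0
s0 --b--> s2
s2 --b--> s4
s4 --a--> s0
s0 --a--> s1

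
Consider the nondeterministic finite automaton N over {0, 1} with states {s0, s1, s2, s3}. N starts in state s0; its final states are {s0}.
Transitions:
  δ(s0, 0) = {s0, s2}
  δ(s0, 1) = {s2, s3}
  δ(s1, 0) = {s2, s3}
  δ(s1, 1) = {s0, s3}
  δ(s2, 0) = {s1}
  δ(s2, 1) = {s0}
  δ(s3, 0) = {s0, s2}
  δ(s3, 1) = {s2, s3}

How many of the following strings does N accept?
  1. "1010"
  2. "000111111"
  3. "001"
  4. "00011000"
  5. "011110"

"1010": accepted
"000111111": accepted
"001": accepted
"00011000": accepted
"011110": accepted

5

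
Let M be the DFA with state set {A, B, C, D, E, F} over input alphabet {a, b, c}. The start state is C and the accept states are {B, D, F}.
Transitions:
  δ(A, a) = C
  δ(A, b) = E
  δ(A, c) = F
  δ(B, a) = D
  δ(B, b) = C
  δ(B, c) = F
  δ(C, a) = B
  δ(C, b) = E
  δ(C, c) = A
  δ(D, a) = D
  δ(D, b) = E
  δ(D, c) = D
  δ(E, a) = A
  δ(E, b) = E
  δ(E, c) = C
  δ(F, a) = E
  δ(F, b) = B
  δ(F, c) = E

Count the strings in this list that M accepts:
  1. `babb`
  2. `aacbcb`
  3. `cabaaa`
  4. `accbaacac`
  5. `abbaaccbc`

2

`babb`: rejected
`aacbcb`: rejected
`cabaaa`: accepted
`accbaacac`: rejected
`abbaaccbc`: accepted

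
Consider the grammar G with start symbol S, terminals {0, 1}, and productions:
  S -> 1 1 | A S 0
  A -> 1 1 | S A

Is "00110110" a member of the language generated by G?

no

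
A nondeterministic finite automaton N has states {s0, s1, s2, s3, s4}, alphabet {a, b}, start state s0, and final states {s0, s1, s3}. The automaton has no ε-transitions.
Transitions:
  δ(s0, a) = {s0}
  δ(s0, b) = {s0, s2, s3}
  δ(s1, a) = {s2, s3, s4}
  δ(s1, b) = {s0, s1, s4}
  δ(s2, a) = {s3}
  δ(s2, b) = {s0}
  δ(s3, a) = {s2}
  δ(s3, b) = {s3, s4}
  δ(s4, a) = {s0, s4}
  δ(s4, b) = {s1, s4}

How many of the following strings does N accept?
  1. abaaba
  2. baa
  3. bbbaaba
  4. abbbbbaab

4

abaaba: accepted
baa: accepted
bbbaaba: accepted
abbbbbaab: accepted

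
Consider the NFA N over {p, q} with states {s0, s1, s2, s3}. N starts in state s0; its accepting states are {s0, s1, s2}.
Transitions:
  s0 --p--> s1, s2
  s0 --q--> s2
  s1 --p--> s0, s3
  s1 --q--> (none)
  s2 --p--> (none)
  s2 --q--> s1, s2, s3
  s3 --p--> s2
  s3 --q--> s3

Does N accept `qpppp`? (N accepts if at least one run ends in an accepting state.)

rejected

Start: {s0}
read q: {s2}
read p: {}
The reachable set is empty and stays empty for the remaining 3 symbols.
Reachable ∩ accepting = {} — empty.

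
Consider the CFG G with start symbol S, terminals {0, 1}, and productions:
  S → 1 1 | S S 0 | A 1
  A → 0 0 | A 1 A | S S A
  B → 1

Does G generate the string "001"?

yes

S ⇒ A1 ⇒ 001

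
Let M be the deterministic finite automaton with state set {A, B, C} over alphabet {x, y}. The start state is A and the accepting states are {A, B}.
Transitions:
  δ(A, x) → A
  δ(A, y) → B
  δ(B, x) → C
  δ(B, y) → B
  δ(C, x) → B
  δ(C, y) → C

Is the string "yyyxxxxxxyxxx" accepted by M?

rejected

A --y--> B
B --y--> B
B --y--> B
B --x--> C
C --x--> B
B --x--> C
C --x--> B
B --x--> C
C --x--> B
B --y--> B
B --x--> C
C --x--> B
B --x--> C
End in state C, which is not an accepting state.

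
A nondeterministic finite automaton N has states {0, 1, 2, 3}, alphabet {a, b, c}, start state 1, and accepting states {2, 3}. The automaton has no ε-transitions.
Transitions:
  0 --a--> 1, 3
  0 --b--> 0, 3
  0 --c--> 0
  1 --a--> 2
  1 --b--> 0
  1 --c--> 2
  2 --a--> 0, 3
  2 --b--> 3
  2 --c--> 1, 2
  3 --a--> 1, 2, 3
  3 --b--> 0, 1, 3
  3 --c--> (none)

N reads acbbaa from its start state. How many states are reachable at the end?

4

Start: {1}
read a: {2}
read c: {1, 2}
read b: {0, 3}
read b: {0, 1, 3}
read a: {1, 2, 3}
read a: {0, 1, 2, 3}
Final reachable set {0, 1, 2, 3} has 4 states.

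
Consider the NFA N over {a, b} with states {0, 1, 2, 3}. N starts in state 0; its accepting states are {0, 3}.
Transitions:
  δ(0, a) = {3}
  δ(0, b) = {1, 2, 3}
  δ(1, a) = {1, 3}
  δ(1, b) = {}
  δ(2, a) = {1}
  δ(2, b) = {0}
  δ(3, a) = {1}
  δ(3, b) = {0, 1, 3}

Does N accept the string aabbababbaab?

Start: {0}
read a: {3}
read a: {1}
read b: {}
The reachable set is empty and stays empty for the remaining 9 symbols.
Reachable ∩ accepting = {} — empty.

rejected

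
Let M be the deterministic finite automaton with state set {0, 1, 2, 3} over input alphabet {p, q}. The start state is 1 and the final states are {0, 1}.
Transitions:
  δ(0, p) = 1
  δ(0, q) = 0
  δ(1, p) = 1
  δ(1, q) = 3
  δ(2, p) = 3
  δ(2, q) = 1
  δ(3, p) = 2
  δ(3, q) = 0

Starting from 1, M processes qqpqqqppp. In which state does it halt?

1

1 --q--> 3
3 --q--> 0
0 --p--> 1
1 --q--> 3
3 --q--> 0
0 --q--> 0
0 --p--> 1
1 --p--> 1
1 --p--> 1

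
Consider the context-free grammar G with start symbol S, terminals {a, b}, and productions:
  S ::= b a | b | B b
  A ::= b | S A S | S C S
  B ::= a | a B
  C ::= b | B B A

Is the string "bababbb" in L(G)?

no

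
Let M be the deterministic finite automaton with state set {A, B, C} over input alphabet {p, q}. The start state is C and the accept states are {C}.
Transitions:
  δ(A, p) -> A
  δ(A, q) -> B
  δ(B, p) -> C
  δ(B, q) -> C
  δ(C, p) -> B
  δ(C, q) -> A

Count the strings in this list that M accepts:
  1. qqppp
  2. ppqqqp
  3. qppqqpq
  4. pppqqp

qqppp: accepted
ppqqqp: rejected
qppqqpq: accepted
pppqqp: rejected

2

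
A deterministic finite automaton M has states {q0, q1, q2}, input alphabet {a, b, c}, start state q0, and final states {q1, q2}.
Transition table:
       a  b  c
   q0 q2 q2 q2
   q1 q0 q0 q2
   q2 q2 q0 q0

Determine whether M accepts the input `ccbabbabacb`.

accepted

q0 --c--> q2
q2 --c--> q0
q0 --b--> q2
q2 --a--> q2
q2 --b--> q0
q0 --b--> q2
q2 --a--> q2
q2 --b--> q0
q0 --a--> q2
q2 --c--> q0
q0 --b--> q2
End in state q2, which is an accepting state.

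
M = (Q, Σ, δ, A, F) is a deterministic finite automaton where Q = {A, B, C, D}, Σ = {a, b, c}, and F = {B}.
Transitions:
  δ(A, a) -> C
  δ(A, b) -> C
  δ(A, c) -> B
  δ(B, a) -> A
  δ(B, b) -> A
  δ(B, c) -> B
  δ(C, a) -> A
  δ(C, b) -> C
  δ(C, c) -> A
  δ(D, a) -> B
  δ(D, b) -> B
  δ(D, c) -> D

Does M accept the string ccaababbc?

rejected

A --c--> B
B --c--> B
B --a--> A
A --a--> C
C --b--> C
C --a--> A
A --b--> C
C --b--> C
C --c--> A
End in state A, which is not an accepting state.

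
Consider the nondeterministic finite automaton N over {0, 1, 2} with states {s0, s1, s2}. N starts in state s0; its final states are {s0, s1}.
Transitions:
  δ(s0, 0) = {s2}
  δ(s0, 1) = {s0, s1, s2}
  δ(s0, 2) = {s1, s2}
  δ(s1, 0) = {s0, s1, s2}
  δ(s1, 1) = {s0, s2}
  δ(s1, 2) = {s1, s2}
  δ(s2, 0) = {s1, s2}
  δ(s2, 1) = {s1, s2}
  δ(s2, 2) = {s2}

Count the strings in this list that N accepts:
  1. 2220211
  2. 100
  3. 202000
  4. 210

4

2220211: accepted
100: accepted
202000: accepted
210: accepted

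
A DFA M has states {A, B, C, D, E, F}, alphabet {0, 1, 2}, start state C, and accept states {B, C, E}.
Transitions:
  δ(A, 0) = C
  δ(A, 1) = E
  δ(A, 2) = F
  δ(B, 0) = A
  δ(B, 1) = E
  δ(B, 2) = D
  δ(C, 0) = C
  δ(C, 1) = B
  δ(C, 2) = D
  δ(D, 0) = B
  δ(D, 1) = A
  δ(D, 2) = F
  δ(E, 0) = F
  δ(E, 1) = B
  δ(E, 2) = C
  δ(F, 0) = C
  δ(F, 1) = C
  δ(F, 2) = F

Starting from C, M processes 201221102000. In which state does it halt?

C

C --2--> D
D --0--> B
B --1--> E
E --2--> C
C --2--> D
D --1--> A
A --1--> E
E --0--> F
F --2--> F
F --0--> C
C --0--> C
C --0--> C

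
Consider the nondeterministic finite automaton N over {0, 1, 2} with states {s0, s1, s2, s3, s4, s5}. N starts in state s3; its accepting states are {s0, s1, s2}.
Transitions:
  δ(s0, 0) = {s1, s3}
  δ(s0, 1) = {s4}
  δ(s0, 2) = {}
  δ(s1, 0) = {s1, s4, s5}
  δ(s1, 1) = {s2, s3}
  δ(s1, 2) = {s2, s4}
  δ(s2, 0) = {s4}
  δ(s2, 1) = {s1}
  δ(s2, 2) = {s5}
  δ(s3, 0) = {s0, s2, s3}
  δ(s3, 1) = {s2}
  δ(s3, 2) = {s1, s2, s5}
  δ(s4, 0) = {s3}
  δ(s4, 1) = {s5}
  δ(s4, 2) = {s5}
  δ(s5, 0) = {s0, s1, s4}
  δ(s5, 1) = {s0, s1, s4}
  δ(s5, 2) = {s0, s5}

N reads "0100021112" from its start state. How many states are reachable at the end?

Start: {s3}
read 0: {s0, s2, s3}
read 1: {s1, s2, s4}
read 0: {s1, s3, s4, s5}
read 0: {s0, s1, s2, s3, s4, s5}
read 0: {s0, s1, s2, s3, s4, s5}
read 2: {s0, s1, s2, s4, s5}
read 1: {s0, s1, s2, s3, s4, s5}
read 1: {s0, s1, s2, s3, s4, s5}
read 1: {s0, s1, s2, s3, s4, s5}
read 2: {s0, s1, s2, s4, s5}
Final reachable set {s0, s1, s2, s4, s5} has 5 states.

5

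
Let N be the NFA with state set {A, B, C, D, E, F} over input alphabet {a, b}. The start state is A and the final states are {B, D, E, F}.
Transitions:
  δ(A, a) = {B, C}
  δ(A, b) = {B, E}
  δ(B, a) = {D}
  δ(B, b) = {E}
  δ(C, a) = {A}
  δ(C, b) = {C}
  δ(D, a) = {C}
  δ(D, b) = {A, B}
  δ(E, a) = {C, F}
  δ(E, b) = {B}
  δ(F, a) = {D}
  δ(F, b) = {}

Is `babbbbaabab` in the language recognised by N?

Start: {A}
read b: {B, E}
read a: {C, D, F}
read b: {A, B, C}
read b: {B, C, E}
read b: {B, C, E}
read b: {B, C, E}
read a: {A, C, D, F}
read a: {A, B, C, D}
read b: {A, B, C, E}
read a: {A, B, C, D, F}
read b: {A, B, C, E}
Reachable ∩ accepting = {B, E} — nonempty.

accepted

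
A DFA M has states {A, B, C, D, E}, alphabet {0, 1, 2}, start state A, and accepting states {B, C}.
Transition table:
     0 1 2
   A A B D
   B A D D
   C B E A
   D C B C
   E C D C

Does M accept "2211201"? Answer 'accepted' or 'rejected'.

A --2--> D
D --2--> C
C --1--> E
E --1--> D
D --2--> C
C --0--> B
B --1--> D
End in state D, which is not an accepting state.

rejected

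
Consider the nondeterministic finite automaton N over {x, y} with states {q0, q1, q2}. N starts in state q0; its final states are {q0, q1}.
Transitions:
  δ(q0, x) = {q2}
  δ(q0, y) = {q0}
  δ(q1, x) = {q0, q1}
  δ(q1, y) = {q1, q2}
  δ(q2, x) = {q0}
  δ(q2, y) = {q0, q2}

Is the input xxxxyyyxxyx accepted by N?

Start: {q0}
read x: {q2}
read x: {q0}
read x: {q2}
read x: {q0}
read y: {q0}
read y: {q0}
read y: {q0}
read x: {q2}
read x: {q0}
read y: {q0}
read x: {q2}
Reachable ∩ accepting = {} — empty.

rejected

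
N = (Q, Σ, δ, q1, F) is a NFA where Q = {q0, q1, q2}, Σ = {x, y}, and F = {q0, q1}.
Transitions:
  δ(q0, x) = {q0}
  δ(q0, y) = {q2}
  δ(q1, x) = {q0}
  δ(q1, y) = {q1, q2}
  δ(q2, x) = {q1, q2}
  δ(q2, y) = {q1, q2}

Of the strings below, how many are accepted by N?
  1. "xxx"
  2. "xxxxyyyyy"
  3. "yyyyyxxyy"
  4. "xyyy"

"xxx": accepted
"xxxxyyyyy": accepted
"yyyyyxxyy": accepted
"xyyy": accepted

4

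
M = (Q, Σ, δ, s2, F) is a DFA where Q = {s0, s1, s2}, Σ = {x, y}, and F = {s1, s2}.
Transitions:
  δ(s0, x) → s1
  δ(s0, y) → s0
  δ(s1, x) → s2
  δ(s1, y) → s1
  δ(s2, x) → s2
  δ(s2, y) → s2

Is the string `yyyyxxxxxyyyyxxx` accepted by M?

accepted

s2 --y--> s2
s2 --y--> s2
s2 --y--> s2
s2 --y--> s2
s2 --x--> s2
s2 --x--> s2
s2 --x--> s2
s2 --x--> s2
s2 --x--> s2
s2 --y--> s2
s2 --y--> s2
s2 --y--> s2
s2 --y--> s2
s2 --x--> s2
s2 --x--> s2
s2 --x--> s2
End in state s2, which is an accepting state.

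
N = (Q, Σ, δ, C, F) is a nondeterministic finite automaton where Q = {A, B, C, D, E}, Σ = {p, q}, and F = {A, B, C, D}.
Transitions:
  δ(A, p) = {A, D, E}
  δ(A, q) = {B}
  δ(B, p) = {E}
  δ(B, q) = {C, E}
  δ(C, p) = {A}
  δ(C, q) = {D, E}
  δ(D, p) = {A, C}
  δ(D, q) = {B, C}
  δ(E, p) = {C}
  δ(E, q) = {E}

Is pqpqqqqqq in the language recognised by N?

Start: {C}
read p: {A}
read q: {B}
read p: {E}
read q: {E}
read q: {E}
read q: {E}
read q: {E}
read q: {E}
read q: {E}
Reachable ∩ accepting = {} — empty.

rejected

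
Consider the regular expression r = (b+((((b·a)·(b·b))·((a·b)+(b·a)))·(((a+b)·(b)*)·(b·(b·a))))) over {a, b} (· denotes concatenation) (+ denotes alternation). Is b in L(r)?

The left alternative b matches b.

yes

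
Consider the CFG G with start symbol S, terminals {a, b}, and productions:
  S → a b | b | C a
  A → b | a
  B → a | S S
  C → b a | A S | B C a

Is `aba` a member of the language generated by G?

yes

S ⇒ Ca ⇒ ASa ⇒ aSa ⇒ aba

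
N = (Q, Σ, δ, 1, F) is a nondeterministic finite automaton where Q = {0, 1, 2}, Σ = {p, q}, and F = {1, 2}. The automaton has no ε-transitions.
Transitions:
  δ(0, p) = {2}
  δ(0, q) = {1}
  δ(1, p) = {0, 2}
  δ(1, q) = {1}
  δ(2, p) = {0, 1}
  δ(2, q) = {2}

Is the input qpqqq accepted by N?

Start: {1}
read q: {1}
read p: {0, 2}
read q: {1, 2}
read q: {1, 2}
read q: {1, 2}
Reachable ∩ accepting = {1, 2} — nonempty.

accepted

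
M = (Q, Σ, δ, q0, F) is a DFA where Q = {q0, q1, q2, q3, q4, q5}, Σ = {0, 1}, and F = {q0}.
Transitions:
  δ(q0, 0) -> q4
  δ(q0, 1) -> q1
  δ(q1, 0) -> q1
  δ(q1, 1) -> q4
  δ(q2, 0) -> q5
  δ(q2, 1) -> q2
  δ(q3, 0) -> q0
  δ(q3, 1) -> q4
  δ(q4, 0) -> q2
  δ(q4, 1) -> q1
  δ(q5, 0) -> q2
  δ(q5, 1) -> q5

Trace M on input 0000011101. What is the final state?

q0 --0--> q4
q4 --0--> q2
q2 --0--> q5
q5 --0--> q2
q2 --0--> q5
q5 --1--> q5
q5 --1--> q5
q5 --1--> q5
q5 --0--> q2
q2 --1--> q2

q2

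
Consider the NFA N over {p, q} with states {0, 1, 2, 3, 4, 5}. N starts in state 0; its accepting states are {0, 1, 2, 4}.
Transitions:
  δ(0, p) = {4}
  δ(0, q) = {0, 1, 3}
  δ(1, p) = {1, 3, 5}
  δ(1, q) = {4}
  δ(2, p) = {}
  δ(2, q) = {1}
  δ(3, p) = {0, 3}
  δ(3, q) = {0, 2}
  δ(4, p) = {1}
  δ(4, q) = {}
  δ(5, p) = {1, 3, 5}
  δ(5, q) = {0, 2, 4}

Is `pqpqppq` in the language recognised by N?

Start: {0}
read p: {4}
read q: {}
The reachable set is empty and stays empty for the remaining 5 symbols.
Reachable ∩ accepting = {} — empty.

rejected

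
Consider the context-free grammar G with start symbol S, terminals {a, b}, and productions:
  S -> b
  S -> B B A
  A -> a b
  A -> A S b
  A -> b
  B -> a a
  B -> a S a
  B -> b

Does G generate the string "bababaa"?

no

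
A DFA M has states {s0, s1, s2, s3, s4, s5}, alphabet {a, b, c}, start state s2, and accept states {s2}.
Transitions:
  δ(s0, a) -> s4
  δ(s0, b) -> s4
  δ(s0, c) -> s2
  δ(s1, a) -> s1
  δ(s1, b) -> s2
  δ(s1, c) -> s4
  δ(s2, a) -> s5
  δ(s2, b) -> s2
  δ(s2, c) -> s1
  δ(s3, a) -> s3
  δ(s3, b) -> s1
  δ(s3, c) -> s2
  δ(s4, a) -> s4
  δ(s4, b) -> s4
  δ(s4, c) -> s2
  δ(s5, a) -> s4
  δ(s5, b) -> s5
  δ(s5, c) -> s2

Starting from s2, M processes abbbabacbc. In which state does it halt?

s1

s2 --a--> s5
s5 --b--> s5
s5 --b--> s5
s5 --b--> s5
s5 --a--> s4
s4 --b--> s4
s4 --a--> s4
s4 --c--> s2
s2 --b--> s2
s2 --c--> s1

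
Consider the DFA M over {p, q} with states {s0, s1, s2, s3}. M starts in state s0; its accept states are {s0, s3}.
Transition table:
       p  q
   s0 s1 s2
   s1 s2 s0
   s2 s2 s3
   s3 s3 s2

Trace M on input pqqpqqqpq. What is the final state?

s2

s0 --p--> s1
s1 --q--> s0
s0 --q--> s2
s2 --p--> s2
s2 --q--> s3
s3 --q--> s2
s2 --q--> s3
s3 --p--> s3
s3 --q--> s2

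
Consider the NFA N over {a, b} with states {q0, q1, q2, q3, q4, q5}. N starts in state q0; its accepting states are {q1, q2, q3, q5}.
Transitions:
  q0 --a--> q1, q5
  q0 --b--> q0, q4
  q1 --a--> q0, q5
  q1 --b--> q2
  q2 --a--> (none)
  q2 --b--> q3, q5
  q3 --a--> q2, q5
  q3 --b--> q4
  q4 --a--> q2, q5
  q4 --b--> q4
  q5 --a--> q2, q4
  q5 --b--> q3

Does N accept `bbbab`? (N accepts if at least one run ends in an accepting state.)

Start: {q0}
read b: {q0, q4}
read b: {q0, q4}
read b: {q0, q4}
read a: {q1, q2, q5}
read b: {q2, q3, q5}
Reachable ∩ accepting = {q2, q3, q5} — nonempty.

accepted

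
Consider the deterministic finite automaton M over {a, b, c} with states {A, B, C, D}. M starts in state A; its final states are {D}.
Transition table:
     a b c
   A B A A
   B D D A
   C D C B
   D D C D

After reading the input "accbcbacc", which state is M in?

A

A --a--> B
B --c--> A
A --c--> A
A --b--> A
A --c--> A
A --b--> A
A --a--> B
B --c--> A
A --c--> A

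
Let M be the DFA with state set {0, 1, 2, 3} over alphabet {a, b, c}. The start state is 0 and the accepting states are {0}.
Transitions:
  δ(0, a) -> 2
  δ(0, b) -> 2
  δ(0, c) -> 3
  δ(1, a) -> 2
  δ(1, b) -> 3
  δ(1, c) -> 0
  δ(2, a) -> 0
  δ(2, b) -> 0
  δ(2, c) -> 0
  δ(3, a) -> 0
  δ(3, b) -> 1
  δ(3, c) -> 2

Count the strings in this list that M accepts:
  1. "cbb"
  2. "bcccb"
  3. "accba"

1

"cbb": rejected
"bcccb": accepted
"accba": rejected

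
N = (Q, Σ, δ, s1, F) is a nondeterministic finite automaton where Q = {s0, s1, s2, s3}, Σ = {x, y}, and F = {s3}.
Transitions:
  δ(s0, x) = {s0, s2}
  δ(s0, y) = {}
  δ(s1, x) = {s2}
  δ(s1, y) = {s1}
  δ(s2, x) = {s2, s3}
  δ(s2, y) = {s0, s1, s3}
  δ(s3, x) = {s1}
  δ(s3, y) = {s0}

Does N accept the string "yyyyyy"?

rejected

Start: {s1}
read y: {s1}
read y: {s1}
read y: {s1}
read y: {s1}
read y: {s1}
read y: {s1}
Reachable ∩ accepting = {} — empty.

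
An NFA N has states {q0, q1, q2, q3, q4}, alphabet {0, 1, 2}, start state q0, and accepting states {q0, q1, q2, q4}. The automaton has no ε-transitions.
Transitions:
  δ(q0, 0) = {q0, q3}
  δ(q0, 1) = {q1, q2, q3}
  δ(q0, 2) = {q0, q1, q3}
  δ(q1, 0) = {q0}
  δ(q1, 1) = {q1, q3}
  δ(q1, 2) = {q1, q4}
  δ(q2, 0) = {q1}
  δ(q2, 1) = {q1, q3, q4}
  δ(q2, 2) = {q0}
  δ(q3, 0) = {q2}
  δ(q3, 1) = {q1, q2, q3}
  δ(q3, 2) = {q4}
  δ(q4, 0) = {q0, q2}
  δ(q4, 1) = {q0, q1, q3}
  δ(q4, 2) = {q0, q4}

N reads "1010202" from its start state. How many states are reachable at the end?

4

Start: {q0}
read 1: {q1, q2, q3}
read 0: {q0, q1, q2}
read 1: {q1, q2, q3, q4}
read 0: {q0, q1, q2}
read 2: {q0, q1, q3, q4}
read 0: {q0, q2, q3}
read 2: {q0, q1, q3, q4}
Final reachable set {q0, q1, q3, q4} has 4 states.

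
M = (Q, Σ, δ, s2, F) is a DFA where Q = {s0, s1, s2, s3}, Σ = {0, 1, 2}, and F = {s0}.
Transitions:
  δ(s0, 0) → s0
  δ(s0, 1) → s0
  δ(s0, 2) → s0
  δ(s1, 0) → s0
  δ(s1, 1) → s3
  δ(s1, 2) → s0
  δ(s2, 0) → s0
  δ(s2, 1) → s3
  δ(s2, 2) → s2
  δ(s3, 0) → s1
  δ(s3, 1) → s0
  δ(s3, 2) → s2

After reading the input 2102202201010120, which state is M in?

s2 --2--> s2
s2 --1--> s3
s3 --0--> s1
s1 --2--> s0
s0 --2--> s0
s0 --0--> s0
s0 --2--> s0
s0 --2--> s0
s0 --0--> s0
s0 --1--> s0
s0 --0--> s0
s0 --1--> s0
s0 --0--> s0
s0 --1--> s0
s0 --2--> s0
s0 --0--> s0

s0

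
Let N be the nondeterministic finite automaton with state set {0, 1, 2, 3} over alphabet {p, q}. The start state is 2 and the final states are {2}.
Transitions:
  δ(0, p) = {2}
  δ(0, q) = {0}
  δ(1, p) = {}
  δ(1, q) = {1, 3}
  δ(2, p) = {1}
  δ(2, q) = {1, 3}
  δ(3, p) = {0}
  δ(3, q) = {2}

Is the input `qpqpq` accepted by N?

Start: {2}
read q: {1, 3}
read p: {0}
read q: {0}
read p: {2}
read q: {1, 3}
Reachable ∩ accepting = {} — empty.

rejected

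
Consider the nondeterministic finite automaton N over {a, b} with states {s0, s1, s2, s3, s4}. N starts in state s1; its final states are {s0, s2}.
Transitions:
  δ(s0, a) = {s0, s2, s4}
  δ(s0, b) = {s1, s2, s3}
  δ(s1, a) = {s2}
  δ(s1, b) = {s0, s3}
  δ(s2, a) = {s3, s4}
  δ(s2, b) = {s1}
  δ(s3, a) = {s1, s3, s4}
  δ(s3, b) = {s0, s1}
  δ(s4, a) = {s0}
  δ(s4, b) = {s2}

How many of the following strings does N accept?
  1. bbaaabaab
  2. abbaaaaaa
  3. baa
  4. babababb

4

bbaaabaab: accepted
abbaaaaaa: accepted
baa: accepted
babababb: accepted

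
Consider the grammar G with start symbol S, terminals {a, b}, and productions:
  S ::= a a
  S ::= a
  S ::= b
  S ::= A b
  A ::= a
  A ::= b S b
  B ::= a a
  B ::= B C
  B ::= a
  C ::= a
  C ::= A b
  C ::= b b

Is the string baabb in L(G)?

yes

S ⇒ Ab ⇒ bSbb ⇒ baabb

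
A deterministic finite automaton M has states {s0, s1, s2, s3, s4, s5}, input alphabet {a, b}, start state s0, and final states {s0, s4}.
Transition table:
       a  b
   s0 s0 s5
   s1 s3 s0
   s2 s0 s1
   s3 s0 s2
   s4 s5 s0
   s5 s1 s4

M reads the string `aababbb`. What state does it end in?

s4

s0 --a--> s0
s0 --a--> s0
s0 --b--> s5
s5 --a--> s1
s1 --b--> s0
s0 --b--> s5
s5 --b--> s4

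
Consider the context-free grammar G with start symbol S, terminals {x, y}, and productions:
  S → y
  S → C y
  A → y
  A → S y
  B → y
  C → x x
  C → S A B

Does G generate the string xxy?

yes

S ⇒ Cy ⇒ xxy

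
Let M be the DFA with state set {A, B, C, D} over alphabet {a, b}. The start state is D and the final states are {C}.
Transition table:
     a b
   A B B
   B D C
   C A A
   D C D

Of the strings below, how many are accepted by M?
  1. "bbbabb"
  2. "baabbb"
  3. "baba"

"bbbabb": rejected
"baabbb": rejected
"baba": rejected

0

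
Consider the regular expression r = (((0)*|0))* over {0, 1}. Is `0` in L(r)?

Split into 1 piece 0; each matches ((0)*|0).

yes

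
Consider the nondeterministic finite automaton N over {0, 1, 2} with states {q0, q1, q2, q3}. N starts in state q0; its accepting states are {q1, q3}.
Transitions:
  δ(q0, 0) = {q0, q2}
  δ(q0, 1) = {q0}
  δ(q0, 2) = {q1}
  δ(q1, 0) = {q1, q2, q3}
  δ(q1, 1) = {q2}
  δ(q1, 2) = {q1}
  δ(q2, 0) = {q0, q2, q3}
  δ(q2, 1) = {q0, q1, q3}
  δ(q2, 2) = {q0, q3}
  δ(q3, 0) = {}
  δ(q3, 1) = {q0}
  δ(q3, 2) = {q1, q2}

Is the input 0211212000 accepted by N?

Start: {q0}
read 0: {q0, q2}
read 2: {q0, q1, q3}
read 1: {q0, q2}
read 1: {q0, q1, q3}
read 2: {q1, q2}
read 1: {q0, q1, q2, q3}
read 2: {q0, q1, q2, q3}
read 0: {q0, q1, q2, q3}
read 0: {q0, q1, q2, q3}
read 0: {q0, q1, q2, q3}
Reachable ∩ accepting = {q1, q3} — nonempty.

accepted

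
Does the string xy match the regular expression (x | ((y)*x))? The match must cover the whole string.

Neither x nor ((y)*x) matches xy.

no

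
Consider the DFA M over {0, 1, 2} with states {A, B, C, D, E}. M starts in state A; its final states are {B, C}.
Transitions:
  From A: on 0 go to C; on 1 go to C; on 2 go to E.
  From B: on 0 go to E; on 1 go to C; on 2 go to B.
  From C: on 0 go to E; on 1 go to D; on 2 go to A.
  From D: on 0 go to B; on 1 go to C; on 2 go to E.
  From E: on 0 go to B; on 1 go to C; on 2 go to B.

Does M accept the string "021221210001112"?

A --0--> C
C --2--> A
A --1--> C
C --2--> A
A --2--> E
E --1--> C
C --2--> A
A --1--> C
C --0--> E
E --0--> B
B --0--> E
E --1--> C
C --1--> D
D --1--> C
C --2--> A
End in state A, which is not an accepting state.

rejected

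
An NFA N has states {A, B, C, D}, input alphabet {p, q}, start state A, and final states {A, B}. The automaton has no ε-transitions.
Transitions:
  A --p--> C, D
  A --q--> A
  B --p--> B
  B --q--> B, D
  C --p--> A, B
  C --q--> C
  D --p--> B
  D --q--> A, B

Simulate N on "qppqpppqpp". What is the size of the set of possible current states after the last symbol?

4

Start: {A}
read q: {A}
read p: {C, D}
read p: {A, B}
read q: {A, B, D}
read p: {B, C, D}
read p: {A, B}
read p: {B, C, D}
read q: {A, B, C, D}
read p: {A, B, C, D}
read p: {A, B, C, D}
Final reachable set {A, B, C, D} has 4 states.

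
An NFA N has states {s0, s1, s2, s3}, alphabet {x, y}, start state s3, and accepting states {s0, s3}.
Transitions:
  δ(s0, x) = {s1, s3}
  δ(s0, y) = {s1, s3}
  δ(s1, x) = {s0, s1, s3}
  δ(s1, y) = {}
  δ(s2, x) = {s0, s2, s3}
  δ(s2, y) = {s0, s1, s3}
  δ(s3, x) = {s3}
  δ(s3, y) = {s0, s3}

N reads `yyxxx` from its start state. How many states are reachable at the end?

3

Start: {s3}
read y: {s0, s3}
read y: {s0, s1, s3}
read x: {s0, s1, s3}
read x: {s0, s1, s3}
read x: {s0, s1, s3}
Final reachable set {s0, s1, s3} has 3 states.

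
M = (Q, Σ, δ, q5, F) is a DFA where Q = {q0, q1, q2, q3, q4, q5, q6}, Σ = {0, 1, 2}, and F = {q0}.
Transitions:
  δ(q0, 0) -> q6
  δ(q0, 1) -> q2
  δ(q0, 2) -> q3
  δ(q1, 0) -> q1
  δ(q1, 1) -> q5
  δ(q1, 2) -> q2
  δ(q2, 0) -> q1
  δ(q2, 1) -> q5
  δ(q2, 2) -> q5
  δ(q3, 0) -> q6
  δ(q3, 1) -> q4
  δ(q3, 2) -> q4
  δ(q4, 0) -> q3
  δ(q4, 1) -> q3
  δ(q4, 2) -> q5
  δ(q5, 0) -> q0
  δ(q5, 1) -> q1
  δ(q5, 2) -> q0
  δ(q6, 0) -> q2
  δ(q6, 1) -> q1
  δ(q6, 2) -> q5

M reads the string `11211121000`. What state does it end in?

q5 --1--> q1
q1 --1--> q5
q5 --2--> q0
q0 --1--> q2
q2 --1--> q5
q5 --1--> q1
q1 --2--> q2
q2 --1--> q5
q5 --0--> q0
q0 --0--> q6
q6 --0--> q2

q2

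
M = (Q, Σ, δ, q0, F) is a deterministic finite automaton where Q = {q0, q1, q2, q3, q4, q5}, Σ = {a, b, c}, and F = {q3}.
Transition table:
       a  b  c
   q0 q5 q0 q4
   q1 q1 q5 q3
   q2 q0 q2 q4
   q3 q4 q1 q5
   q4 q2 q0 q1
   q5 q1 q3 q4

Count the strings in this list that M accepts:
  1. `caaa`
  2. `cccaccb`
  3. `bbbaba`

0

`caaa`: rejected
`cccaccb`: rejected
`bbbaba`: rejected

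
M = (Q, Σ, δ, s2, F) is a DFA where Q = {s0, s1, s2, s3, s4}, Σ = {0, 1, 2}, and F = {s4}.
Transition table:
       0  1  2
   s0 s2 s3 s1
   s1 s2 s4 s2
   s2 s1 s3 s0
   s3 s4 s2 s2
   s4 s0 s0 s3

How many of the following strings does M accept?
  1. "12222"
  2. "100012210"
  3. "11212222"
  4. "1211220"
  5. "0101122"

"12222": rejected
"100012210": accepted
"11212222": rejected
"1211220": rejected
"0101122": rejected

1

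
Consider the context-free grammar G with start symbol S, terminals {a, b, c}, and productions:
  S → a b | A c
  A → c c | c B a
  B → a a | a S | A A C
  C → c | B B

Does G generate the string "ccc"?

S ⇒ Ac ⇒ ccc

yes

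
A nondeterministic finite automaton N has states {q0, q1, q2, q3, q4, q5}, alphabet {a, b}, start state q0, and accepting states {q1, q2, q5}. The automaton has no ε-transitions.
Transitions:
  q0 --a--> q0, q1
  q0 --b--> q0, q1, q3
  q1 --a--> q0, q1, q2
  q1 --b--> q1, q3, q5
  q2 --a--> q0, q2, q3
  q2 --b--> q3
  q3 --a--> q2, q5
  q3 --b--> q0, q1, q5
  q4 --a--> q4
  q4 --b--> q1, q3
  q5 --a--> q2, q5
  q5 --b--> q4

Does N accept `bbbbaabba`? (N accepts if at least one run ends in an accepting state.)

Start: {q0}
read b: {q0, q1, q3}
read b: {q0, q1, q3, q5}
read b: {q0, q1, q3, q4, q5}
read b: {q0, q1, q3, q4, q5}
read a: {q0, q1, q2, q4, q5}
read a: {q0, q1, q2, q3, q4, q5}
read b: {q0, q1, q3, q4, q5}
read b: {q0, q1, q3, q4, q5}
read a: {q0, q1, q2, q4, q5}
Reachable ∩ accepting = {q1, q2, q5} — nonempty.

accepted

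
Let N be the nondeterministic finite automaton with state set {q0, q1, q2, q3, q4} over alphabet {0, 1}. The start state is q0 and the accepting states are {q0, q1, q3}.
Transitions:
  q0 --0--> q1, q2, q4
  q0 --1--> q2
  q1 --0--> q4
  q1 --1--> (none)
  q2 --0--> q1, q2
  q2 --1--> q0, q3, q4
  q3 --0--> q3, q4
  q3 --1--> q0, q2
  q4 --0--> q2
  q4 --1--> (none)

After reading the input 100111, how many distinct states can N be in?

Start: {q0}
read 1: {q2}
read 0: {q1, q2}
read 0: {q1, q2, q4}
read 1: {q0, q3, q4}
read 1: {q0, q2}
read 1: {q0, q2, q3, q4}
Final reachable set {q0, q2, q3, q4} has 4 states.

4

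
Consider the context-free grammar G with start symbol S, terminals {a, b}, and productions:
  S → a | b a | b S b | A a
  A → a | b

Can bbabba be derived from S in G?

no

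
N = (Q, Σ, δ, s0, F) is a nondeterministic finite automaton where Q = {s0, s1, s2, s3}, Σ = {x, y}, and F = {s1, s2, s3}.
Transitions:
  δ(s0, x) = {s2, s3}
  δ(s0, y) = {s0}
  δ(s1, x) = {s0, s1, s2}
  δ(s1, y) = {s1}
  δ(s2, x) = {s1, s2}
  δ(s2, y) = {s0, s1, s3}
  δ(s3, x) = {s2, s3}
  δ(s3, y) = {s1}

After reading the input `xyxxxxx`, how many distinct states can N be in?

Start: {s0}
read x: {s2, s3}
read y: {s0, s1, s3}
read x: {s0, s1, s2, s3}
read x: {s0, s1, s2, s3}
read x: {s0, s1, s2, s3}
read x: {s0, s1, s2, s3}
read x: {s0, s1, s2, s3}
Final reachable set {s0, s1, s2, s3} has 4 states.

4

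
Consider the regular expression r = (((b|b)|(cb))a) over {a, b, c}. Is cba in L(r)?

yes

Split as cb·a: ((b|b)|(cb)) matches cb and a matches a.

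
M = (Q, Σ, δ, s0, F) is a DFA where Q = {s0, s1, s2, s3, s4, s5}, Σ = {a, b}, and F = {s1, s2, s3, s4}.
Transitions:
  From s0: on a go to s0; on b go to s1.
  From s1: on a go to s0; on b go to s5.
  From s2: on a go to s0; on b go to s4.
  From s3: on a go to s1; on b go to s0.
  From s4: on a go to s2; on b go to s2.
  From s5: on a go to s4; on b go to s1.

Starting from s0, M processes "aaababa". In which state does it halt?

s0 --a--> s0
s0 --a--> s0
s0 --a--> s0
s0 --b--> s1
s1 --a--> s0
s0 --b--> s1
s1 --a--> s0

s0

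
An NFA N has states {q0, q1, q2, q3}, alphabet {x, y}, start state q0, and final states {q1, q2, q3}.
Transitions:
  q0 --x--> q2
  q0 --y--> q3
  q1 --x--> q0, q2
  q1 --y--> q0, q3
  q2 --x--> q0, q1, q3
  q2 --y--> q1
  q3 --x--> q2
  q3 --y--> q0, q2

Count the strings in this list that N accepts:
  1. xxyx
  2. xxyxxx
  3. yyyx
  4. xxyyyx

xxyx: accepted
xxyxxx: accepted
yyyx: accepted
xxyyyx: accepted

4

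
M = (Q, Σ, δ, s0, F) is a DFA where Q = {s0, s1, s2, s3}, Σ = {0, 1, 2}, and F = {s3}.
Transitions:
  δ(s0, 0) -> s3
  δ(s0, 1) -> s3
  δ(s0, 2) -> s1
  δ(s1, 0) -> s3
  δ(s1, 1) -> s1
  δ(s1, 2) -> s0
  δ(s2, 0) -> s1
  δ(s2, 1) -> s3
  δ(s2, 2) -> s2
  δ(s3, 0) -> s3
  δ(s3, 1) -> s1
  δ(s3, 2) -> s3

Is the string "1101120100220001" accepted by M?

s0 --1--> s3
s3 --1--> s1
s1 --0--> s3
s3 --1--> s1
s1 --1--> s1
s1 --2--> s0
s0 --0--> s3
s3 --1--> s1
s1 --0--> s3
s3 --0--> s3
s3 --2--> s3
s3 --2--> s3
s3 --0--> s3
s3 --0--> s3
s3 --0--> s3
s3 --1--> s1
End in state s1, which is not an accepting state.

rejected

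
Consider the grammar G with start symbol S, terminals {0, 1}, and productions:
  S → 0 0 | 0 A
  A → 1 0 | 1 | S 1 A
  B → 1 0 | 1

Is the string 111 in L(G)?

no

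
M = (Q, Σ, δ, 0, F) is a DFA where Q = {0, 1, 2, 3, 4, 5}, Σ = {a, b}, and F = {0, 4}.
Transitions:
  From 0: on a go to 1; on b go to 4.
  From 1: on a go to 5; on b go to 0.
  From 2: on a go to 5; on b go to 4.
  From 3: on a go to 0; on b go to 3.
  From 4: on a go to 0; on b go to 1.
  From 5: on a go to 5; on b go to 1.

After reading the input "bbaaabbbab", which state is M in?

4

0 --b--> 4
4 --b--> 1
1 --a--> 5
5 --a--> 5
5 --a--> 5
5 --b--> 1
1 --b--> 0
0 --b--> 4
4 --a--> 0
0 --b--> 4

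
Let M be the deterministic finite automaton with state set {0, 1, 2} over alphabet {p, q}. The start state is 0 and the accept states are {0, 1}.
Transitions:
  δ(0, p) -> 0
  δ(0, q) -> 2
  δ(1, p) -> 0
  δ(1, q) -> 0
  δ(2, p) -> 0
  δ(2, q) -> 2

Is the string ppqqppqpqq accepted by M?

0 --p--> 0
0 --p--> 0
0 --q--> 2
2 --q--> 2
2 --p--> 0
0 --p--> 0
0 --q--> 2
2 --p--> 0
0 --q--> 2
2 --q--> 2
End in state 2, which is not an accepting state.

rejected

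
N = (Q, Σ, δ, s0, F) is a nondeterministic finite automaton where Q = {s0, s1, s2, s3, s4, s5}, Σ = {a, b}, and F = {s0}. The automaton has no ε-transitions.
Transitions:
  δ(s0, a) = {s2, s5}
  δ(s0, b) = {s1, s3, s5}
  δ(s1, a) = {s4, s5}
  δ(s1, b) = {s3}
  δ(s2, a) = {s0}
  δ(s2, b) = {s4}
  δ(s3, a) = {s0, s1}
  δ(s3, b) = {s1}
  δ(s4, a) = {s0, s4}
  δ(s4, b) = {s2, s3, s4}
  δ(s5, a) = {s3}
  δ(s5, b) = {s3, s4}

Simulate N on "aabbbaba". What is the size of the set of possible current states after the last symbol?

5

Start: {s0}
read a: {s2, s5}
read a: {s0, s3}
read b: {s1, s3, s5}
read b: {s1, s3, s4}
read b: {s1, s2, s3, s4}
read a: {s0, s1, s4, s5}
read b: {s1, s2, s3, s4, s5}
read a: {s0, s1, s3, s4, s5}
Final reachable set {s0, s1, s3, s4, s5} has 5 states.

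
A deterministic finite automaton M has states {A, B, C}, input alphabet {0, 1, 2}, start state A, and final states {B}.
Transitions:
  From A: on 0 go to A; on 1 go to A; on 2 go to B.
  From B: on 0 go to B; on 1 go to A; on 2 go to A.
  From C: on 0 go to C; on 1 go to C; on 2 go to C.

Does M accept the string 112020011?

A --1--> A
A --1--> A
A --2--> B
B --0--> B
B --2--> A
A --0--> A
A --0--> A
A --1--> A
A --1--> A
End in state A, which is not an accepting state.

rejected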